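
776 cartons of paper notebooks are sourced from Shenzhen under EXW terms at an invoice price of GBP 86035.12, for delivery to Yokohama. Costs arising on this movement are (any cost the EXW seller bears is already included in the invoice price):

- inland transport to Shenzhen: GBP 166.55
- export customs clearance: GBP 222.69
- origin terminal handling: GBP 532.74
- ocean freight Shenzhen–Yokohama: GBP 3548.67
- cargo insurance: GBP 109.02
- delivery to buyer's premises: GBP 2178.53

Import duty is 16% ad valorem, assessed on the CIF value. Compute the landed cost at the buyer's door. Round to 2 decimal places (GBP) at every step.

EXW: the seller makes goods available at their premises; the buyer bears all onward costs.
CIF value = EXW price + inland to port + export clearance + origin terminal + freight + insurance = 86035.12 + 166.55 + 222.69 + 532.74 + 3548.67 + 109.02 = 90614.79
Import duty = 90614.79 × 16% = 14498.37
Buyer bears: inland to port 166.55 + export clearance 222.69 + origin terminal 532.74 + freight 3548.67 + insurance 109.02 + delivery 2178.53 + duty 14498.37 = 21256.57
Landed cost = invoice 86035.12 + 21256.57 = 107291.69

Total landed cost: GBP 107291.69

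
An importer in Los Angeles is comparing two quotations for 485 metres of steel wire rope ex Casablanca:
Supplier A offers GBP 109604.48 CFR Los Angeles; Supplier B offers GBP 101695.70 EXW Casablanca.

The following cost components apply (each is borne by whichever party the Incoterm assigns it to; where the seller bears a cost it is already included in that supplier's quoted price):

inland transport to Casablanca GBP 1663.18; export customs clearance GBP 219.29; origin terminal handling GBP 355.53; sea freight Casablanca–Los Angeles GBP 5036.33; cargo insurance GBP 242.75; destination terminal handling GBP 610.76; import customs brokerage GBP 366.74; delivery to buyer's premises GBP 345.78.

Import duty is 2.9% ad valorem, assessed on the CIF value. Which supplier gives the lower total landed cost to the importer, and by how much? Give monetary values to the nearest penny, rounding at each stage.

Supplier B is cheaper by GBP 652.85

Supplier A (CFR):
CIF value = CFR price + insurance = 109604.48 + 242.75 = 109847.23
Import duty = 109847.23 × 2.9% = 3185.57
Buyer bears (A): 242.75 + 610.76 + 366.74 + 345.78 = 1566.03
Landed cost (A) = invoice 109604.48 + 1566.03 + duty 3185.57 = 114356.08
Supplier B (EXW):
CIF value = EXW price + inland to port + export clearance + origin terminal + freight + insurance = 101695.70 + 1663.18 + 219.29 + 355.53 + 5036.33 + 242.75 = 109212.78
Import duty = 109212.78 × 2.9% = 3167.17
Buyer bears (B): 1663.18 + 219.29 + 355.53 + 5036.33 + 242.75 + 610.76 + 366.74 + 345.78 = 8840.36
Landed cost (B) = invoice 101695.70 + 8840.36 + duty 3167.17 = 113703.23
Difference = |114356.08 − 113703.23| = 652.85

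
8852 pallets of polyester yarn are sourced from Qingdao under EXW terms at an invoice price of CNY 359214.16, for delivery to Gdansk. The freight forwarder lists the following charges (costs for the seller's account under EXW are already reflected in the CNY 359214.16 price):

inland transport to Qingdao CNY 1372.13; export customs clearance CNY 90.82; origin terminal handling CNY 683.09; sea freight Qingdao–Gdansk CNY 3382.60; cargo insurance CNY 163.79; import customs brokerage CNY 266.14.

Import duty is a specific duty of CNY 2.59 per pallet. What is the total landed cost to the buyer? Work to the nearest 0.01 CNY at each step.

EXW: the seller makes goods available at their premises; the buyer bears all onward costs.
CIF value = EXW price + inland to port + export clearance + origin terminal + freight + insurance = 359214.16 + 1372.13 + 90.82 + 683.09 + 3382.60 + 163.79 = 364906.59
Import duty = 8852 × 2.59 = 22926.68
Buyer bears: inland to port 1372.13 + export clearance 90.82 + origin terminal 683.09 + freight 3382.60 + insurance 163.79 + brokerage 266.14 + duty 22926.68 = 28885.25
Landed cost = invoice 359214.16 + 28885.25 = 388099.41

Total landed cost: CNY 388099.41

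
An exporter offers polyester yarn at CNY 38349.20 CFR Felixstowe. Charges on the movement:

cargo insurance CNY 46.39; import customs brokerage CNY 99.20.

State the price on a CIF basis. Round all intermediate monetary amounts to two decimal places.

CIF price: CNY 38395.59

Not relevant to the conversion: brokerage — on the buyer under both terms; not part of either seller's price.
From CFR to CIF, the seller additionally bears: insurance.
CIF price = 38349.20 + 46.39 = 38395.59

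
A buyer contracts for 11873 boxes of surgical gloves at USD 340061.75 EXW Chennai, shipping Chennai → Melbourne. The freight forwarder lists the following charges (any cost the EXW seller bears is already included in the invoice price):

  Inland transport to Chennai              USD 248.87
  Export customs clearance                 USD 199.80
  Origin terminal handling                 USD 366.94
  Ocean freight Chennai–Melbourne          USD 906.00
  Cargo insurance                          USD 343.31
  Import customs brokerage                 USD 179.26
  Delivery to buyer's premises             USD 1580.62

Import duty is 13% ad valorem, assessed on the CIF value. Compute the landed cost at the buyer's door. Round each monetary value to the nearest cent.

EXW: the seller makes goods available at their premises; the buyer bears all onward costs.
CIF value = EXW price + inland to port + export clearance + origin terminal + freight + insurance = 340061.75 + 248.87 + 199.80 + 366.94 + 906.00 + 343.31 = 342126.67
Import duty = 342126.67 × 13% = 44476.47
Buyer bears: inland to port 248.87 + export clearance 199.80 + origin terminal 366.94 + freight 906.00 + insurance 343.31 + brokerage 179.26 + delivery 1580.62 + duty 44476.47 = 48301.27
Landed cost = invoice 340061.75 + 48301.27 = 388363.02

Total landed cost: USD 388363.02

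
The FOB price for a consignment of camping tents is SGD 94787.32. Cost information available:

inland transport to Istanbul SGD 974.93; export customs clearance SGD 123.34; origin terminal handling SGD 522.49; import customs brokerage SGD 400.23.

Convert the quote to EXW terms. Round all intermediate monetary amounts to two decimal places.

EXW price: SGD 93166.56

Not relevant to the conversion: brokerage — on the buyer under both terms; not part of either seller's price.
From FOB to EXW, the seller no longer bears: inland to port, export clearance, origin terminal.
EXW price = 94787.32 − 974.93 − 123.34 − 522.49 = 93166.56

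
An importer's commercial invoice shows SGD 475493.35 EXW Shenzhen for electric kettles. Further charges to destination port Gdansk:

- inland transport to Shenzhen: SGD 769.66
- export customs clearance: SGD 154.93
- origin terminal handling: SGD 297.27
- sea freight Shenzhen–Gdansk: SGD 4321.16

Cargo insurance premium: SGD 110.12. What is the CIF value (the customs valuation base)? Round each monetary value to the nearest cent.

CIF value: SGD 481146.49

CIF = EXW price + pre-shipment costs + freight + insurance
CIF = 475493.35 + 769.66 + 154.93 + 297.27 + 4321.16 + 110.12 = 481146.49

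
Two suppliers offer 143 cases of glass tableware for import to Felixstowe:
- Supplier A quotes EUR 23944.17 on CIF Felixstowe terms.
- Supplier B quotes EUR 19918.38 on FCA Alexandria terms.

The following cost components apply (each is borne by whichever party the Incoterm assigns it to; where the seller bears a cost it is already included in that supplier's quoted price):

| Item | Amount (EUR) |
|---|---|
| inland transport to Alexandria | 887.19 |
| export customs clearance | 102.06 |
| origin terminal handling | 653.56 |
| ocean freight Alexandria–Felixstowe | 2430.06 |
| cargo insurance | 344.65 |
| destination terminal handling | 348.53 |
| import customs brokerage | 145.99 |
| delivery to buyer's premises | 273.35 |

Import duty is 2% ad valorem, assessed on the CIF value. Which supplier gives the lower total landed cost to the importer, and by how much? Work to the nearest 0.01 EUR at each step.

Supplier B is cheaper by EUR 609.47

Supplier A (CIF):
The CIF price already equals the CIF value: 23944.17
Import duty = 23944.17 × 2% = 478.88
Buyer bears (A): 348.53 + 145.99 + 273.35 = 767.87
Landed cost (A) = invoice 23944.17 + 767.87 + duty 478.88 = 25190.92
Supplier B (FCA):
CIF value = FCA price + origin terminal + freight + insurance = 19918.38 + 653.56 + 2430.06 + 344.65 = 23346.65
Import duty = 23346.65 × 2% = 466.93
Buyer bears (B): 653.56 + 2430.06 + 344.65 + 348.53 + 145.99 + 273.35 = 4196.14
Landed cost (B) = invoice 19918.38 + 4196.14 + duty 466.93 = 24581.45
Difference = |25190.92 − 24581.45| = 609.47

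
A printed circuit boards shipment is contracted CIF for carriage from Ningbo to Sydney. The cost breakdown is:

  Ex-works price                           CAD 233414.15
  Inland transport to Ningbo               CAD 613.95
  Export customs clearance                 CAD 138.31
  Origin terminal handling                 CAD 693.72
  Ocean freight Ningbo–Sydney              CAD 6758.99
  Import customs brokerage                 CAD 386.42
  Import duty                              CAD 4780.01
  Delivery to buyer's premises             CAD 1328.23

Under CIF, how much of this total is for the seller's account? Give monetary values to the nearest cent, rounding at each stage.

Seller's account: CAD 241619.12

CIF: the seller pays costs through ocean freight and marine insurance to the destination port.
Seller's account: goods 233414.15 + inland to port 613.95 + export clearance 138.31 + origin terminal 693.72 + freight 6758.99 = 241619.12
Buyer's account: brokerage 386.42 + duty 4780.01 + delivery 1328.23 = 6494.66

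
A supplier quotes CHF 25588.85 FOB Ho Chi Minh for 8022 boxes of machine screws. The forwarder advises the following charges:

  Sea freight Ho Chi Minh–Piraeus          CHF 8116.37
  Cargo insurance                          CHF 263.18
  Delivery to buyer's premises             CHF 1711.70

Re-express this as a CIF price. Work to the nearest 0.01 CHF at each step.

Not relevant to the conversion: delivery — on the buyer under both terms; not part of either seller's price.
From FOB to CIF, the seller additionally bears: freight, insurance.
CIF price = 25588.85 + 8116.37 + 263.18 = 33968.40

CIF price: CHF 33968.40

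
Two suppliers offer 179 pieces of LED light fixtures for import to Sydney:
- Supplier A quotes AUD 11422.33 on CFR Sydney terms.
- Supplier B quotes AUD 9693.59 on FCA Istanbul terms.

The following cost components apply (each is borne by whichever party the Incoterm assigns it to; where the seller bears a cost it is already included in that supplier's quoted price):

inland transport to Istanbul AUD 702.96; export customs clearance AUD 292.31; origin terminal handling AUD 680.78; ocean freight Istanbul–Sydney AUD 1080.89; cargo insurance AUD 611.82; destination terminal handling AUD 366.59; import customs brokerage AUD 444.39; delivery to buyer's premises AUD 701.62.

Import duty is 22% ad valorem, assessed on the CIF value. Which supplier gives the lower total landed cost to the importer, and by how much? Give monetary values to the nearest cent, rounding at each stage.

Supplier A is cheaper by AUD 40.18

Supplier A (CFR):
CIF value = CFR price + insurance = 11422.33 + 611.82 = 12034.15
Import duty = 12034.15 × 22% = 2647.51
Buyer bears (A): 611.82 + 366.59 + 444.39 + 701.62 = 2124.42
Landed cost (A) = invoice 11422.33 + 2124.42 + duty 2647.51 = 16194.26
Supplier B (FCA):
CIF value = FCA price + origin terminal + freight + insurance = 9693.59 + 680.78 + 1080.89 + 611.82 = 12067.08
Import duty = 12067.08 × 22% = 2654.76
Buyer bears (B): 680.78 + 1080.89 + 611.82 + 366.59 + 444.39 + 701.62 = 3886.09
Landed cost (B) = invoice 9693.59 + 3886.09 + duty 2654.76 = 16234.44
Difference = |16194.26 − 16234.44| = 40.18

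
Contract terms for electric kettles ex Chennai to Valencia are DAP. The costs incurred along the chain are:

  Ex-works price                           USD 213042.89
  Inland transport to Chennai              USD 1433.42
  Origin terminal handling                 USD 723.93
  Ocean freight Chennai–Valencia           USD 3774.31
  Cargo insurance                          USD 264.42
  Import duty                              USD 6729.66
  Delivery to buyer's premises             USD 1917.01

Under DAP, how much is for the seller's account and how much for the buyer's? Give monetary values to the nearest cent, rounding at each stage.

Seller: USD 221155.98; buyer: USD 6729.66

DAP: the seller bears all costs to the named destination except import duty and clearance.
Seller's account: goods 213042.89 + inland to port 1433.42 + origin terminal 723.93 + freight 3774.31 + insurance 264.42 + delivery 1917.01 = 221155.98
Buyer's account: duty 6729.66 = 6729.66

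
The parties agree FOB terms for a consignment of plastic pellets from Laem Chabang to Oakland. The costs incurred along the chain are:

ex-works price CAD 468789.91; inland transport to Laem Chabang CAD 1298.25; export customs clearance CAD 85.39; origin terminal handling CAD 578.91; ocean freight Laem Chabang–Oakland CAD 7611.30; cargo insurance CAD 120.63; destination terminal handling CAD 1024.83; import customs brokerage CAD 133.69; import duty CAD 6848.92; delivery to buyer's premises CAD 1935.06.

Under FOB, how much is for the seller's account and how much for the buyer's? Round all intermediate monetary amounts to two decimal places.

FOB: the seller bears costs until goods are on board at the origin port; the buyer bears freight, insurance and all costs thereafter.
Seller's account: goods 468789.91 + inland to port 1298.25 + export clearance 85.39 + origin terminal 578.91 = 470752.46
Buyer's account: freight 7611.30 + insurance 120.63 + destination terminal 1024.83 + brokerage 133.69 + duty 6848.92 + delivery 1935.06 = 17674.43

Seller: CAD 470752.46; buyer: CAD 17674.43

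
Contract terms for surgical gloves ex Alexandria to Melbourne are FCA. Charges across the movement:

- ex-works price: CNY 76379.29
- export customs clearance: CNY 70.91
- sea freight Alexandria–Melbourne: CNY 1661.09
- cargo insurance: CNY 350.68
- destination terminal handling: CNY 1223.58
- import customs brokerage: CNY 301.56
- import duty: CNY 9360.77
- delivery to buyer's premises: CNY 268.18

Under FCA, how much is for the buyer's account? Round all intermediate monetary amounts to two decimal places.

Buyer's account: CNY 13165.86

FCA: the seller delivers export-cleared goods to the carrier; the buyer bears costs from that point.
Seller's account: goods 76379.29 + export clearance 70.91 = 76450.20
Buyer's account: freight 1661.09 + insurance 350.68 + destination terminal 1223.58 + brokerage 301.56 + duty 9360.77 + delivery 268.18 = 13165.86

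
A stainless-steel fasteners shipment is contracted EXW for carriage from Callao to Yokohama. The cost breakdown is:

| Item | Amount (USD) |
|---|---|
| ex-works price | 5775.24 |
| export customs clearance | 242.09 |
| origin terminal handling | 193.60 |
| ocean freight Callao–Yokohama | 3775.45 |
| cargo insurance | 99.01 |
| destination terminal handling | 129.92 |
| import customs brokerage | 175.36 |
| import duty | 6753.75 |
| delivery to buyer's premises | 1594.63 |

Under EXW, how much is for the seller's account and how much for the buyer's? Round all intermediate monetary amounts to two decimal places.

EXW: the seller makes goods available at their premises; the buyer bears all onward costs.
Seller's account: goods 5775.24 = 5775.24
Buyer's account: export clearance 242.09 + origin terminal 193.60 + freight 3775.45 + insurance 99.01 + destination terminal 129.92 + brokerage 175.36 + duty 6753.75 + delivery 1594.63 = 12963.81

Seller: USD 5775.24; buyer: USD 12963.81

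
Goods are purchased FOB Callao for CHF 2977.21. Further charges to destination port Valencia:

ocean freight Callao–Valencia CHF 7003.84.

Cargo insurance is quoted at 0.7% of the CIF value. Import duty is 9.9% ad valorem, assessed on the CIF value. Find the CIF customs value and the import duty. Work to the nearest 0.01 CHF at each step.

CIF value: CHF 10051.41; import duty: CHF 995.09

Let C be the CIF value. C = FOB price + freight + 0.7% × C
C − 0.7% × C = 2977.21 + 7003.84
0.993 × C = 9981.05
C = 9981.05 / 0.993 = 10051.41
Insurance premium = 0.7% × 10051.41 = 70.36
Import duty = 10051.41 × 9.9% = 995.09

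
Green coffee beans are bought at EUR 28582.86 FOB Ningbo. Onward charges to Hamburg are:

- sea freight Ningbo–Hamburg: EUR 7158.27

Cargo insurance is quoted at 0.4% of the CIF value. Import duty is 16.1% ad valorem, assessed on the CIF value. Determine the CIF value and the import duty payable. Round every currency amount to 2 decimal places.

CIF value: EUR 35884.67; import duty: EUR 5777.43

Let C be the CIF value. C = FOB price + freight + 0.4% × C
C − 0.4% × C = 28582.86 + 7158.27
0.996 × C = 35741.13
C = 35741.13 / 0.996 = 35884.67
Insurance premium = 0.4% × 35884.67 = 143.54
Import duty = 35884.67 × 16.1% = 5777.43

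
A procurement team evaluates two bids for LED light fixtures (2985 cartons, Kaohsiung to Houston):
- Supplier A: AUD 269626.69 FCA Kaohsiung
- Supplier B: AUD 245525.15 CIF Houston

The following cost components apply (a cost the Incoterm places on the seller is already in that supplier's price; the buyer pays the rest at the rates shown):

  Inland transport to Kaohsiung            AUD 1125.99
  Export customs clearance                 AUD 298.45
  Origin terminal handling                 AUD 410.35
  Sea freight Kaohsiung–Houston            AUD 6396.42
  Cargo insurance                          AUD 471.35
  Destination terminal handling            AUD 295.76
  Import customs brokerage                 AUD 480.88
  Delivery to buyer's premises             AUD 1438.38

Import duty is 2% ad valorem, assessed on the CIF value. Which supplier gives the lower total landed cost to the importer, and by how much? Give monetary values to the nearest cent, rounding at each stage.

Supplier B is cheaper by AUD 32007.26

Supplier A (FCA):
CIF value = FCA price + origin terminal + freight + insurance = 269626.69 + 410.35 + 6396.42 + 471.35 = 276904.81
Import duty = 276904.81 × 2% = 5538.10
Buyer bears (A): 410.35 + 6396.42 + 471.35 + 295.76 + 480.88 + 1438.38 = 9493.14
Landed cost (A) = invoice 269626.69 + 9493.14 + duty 5538.10 = 284657.93
Supplier B (CIF):
The CIF price already equals the CIF value: 245525.15
Import duty = 245525.15 × 2% = 4910.50
Buyer bears (B): 295.76 + 480.88 + 1438.38 = 2215.02
Landed cost (B) = invoice 245525.15 + 2215.02 + duty 4910.50 = 252650.67
Difference = |284657.93 − 252650.67| = 32007.26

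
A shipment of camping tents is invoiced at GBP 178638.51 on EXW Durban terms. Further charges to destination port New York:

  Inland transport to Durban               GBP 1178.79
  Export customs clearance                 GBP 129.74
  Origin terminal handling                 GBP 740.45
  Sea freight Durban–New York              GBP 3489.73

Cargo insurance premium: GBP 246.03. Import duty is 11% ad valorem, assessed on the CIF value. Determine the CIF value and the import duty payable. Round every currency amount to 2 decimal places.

CIF value: GBP 184423.25; import duty: GBP 20286.56

CIF = EXW price + pre-shipment costs + freight + insurance
CIF = 178638.51 + 1178.79 + 129.74 + 740.45 + 3489.73 + 246.03 = 184423.25
Import duty = 184423.25 × 11% = 20286.56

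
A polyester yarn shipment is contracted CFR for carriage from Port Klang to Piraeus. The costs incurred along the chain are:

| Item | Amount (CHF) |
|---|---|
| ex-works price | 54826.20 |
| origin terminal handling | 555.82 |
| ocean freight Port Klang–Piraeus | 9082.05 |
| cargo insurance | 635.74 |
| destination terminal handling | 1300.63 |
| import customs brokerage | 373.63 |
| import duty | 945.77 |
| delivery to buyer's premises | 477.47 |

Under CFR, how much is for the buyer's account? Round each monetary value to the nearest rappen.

Buyer's account: CHF 3733.24

CFR: the seller pays costs through ocean freight to the destination port, but not insurance.
Seller's account: goods 54826.20 + origin terminal 555.82 + freight 9082.05 = 64464.07
Buyer's account: insurance 635.74 + destination terminal 1300.63 + brokerage 373.63 + duty 945.77 + delivery 477.47 = 3733.24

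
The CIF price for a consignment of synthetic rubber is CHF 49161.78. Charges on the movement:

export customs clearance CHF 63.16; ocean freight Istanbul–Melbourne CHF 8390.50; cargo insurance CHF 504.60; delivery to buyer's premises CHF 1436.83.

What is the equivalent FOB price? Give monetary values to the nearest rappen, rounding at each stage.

FOB price: CHF 40266.68

Not relevant to the conversion: export clearance — on the seller under both CIF and FOB; already in the CIF price and stays in the FOB price. delivery — on the buyer under both terms; not part of either seller's price.
From CIF to FOB, the seller no longer bears: freight, insurance.
FOB price = 49161.78 − 8390.50 − 504.60 = 40266.68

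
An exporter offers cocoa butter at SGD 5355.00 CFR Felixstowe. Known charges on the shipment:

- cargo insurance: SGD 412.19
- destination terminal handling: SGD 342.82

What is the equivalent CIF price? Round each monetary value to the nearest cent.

CIF price: SGD 5767.19

Not relevant to the conversion: destination terminal — on the buyer under both terms; not part of either seller's price.
From CFR to CIF, the seller additionally bears: insurance.
CIF price = 5355.00 + 412.19 = 5767.19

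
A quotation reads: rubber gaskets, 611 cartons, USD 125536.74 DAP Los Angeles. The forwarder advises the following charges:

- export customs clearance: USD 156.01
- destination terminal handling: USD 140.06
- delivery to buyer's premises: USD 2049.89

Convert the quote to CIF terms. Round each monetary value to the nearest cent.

Not relevant to the conversion: export clearance — on the seller under both DAP and CIF; already in the DAP price and stays in the CIF price.
From DAP to CIF, the seller no longer bears: destination terminal, delivery.
CIF price = 125536.74 − 140.06 − 2049.89 = 123346.79

CIF price: USD 123346.79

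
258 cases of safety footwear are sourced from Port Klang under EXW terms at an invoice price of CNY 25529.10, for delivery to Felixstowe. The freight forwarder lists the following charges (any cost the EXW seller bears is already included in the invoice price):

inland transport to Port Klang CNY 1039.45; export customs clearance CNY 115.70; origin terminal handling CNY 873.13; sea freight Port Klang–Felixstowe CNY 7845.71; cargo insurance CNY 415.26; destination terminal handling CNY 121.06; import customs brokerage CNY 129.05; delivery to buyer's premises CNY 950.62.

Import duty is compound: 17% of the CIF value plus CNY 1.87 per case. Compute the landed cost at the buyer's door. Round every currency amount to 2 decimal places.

Total landed cost: CNY 43590.66

EXW: the seller makes goods available at their premises; the buyer bears all onward costs.
CIF value = EXW price + inland to port + export clearance + origin terminal + freight + insurance = 25529.10 + 1039.45 + 115.70 + 873.13 + 7845.71 + 415.26 = 35818.35
Ad valorem component: 35818.35 × 17% = 6089.12
Specific component: 258 × 1.87 = 482.46
Import duty = 6089.12 + 482.46 = 6571.58
Buyer bears: inland to port 1039.45 + export clearance 115.70 + origin terminal 873.13 + freight 7845.71 + insurance 415.26 + destination terminal 121.06 + brokerage 129.05 + delivery 950.62 + duty 6571.58 = 18061.56
Landed cost = invoice 25529.10 + 18061.56 = 43590.66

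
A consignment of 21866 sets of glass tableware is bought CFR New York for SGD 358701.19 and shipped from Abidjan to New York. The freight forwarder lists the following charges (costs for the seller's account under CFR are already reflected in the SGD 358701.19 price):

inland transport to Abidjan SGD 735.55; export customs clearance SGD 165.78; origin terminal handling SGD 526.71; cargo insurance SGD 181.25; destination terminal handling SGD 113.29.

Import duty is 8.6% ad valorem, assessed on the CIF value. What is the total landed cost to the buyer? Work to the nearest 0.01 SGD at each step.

CFR: the seller pays costs through ocean freight to the destination port, but not insurance.
Already in the invoice (seller's account under CFR): inland to port, export clearance, origin terminal — exclude.
CIF value = CFR price + insurance = 358701.19 + 181.25 = 358882.44
Import duty = 358882.44 × 8.6% = 30863.89
Buyer bears: insurance 181.25 + destination terminal 113.29 + duty 30863.89 = 31158.43
Landed cost = invoice 358701.19 + 31158.43 = 389859.62

Total landed cost: SGD 389859.62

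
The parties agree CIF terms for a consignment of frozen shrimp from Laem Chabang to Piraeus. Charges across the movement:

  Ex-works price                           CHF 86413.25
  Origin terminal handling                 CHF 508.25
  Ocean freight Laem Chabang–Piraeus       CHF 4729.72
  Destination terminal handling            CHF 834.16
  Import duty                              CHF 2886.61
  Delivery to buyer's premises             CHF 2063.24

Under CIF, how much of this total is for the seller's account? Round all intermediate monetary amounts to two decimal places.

Seller's account: CHF 91651.22

CIF: the seller pays costs through ocean freight and marine insurance to the destination port.
Seller's account: goods 86413.25 + origin terminal 508.25 + freight 4729.72 = 91651.22
Buyer's account: destination terminal 834.16 + duty 2886.61 + delivery 2063.24 = 5784.01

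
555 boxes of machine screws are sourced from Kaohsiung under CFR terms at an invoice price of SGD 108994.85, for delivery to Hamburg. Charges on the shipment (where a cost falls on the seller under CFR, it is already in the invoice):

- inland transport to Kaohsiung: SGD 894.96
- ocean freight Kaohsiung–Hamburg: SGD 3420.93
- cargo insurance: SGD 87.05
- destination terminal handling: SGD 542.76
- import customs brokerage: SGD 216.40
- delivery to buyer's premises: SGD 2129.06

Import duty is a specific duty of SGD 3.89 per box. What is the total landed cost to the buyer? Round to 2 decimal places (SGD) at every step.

Total landed cost: SGD 114129.07

CFR: the seller pays costs through ocean freight to the destination port, but not insurance.
Already in the invoice (seller's account under CFR): inland to port, freight — exclude.
CIF value = CFR price + insurance = 108994.85 + 87.05 = 109081.90
Import duty = 555 × 3.89 = 2158.95
Buyer bears: insurance 87.05 + destination terminal 542.76 + brokerage 216.40 + delivery 2129.06 + duty 2158.95 = 5134.22
Landed cost = invoice 108994.85 + 5134.22 = 114129.07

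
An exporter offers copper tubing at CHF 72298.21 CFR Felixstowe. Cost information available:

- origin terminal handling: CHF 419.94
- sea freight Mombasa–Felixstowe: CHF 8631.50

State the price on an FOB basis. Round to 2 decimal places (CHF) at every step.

Not relevant to the conversion: origin terminal — on the seller under both CFR and FOB; already in the CFR price and stays in the FOB price.
From CFR to FOB, the seller no longer bears: freight.
FOB price = 72298.21 − 8631.50 = 63666.71

FOB price: CHF 63666.71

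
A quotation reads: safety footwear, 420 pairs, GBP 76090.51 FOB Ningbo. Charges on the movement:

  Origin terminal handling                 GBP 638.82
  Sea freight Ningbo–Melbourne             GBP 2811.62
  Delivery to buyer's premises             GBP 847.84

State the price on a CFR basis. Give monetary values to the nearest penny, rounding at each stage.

CFR price: GBP 78902.13

Not relevant to the conversion: origin terminal — on the seller under both FOB and CFR; already in the FOB price and stays in the CFR price. delivery — on the buyer under both terms; not part of either seller's price.
From FOB to CFR, the seller additionally bears: freight.
CFR price = 76090.51 + 2811.62 = 78902.13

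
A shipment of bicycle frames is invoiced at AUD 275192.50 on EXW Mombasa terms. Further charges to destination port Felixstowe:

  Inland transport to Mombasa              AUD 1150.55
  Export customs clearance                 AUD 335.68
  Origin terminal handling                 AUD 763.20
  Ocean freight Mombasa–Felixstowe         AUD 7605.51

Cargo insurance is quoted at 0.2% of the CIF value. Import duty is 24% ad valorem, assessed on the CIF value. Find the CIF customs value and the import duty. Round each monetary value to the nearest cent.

Let C be the CIF value. C = EXW price + pre-shipment costs + freight + 0.2% × C
C − 0.2% × C = 275192.50 + 1150.55 + 335.68 + 763.20 + 7605.51
0.998 × C = 285047.44
C = 285047.44 / 0.998 = 285618.68
Insurance premium = 0.2% × 285618.68 = 571.24
Import duty = 285618.68 × 24% = 68548.48

CIF value: AUD 285618.68; import duty: AUD 68548.48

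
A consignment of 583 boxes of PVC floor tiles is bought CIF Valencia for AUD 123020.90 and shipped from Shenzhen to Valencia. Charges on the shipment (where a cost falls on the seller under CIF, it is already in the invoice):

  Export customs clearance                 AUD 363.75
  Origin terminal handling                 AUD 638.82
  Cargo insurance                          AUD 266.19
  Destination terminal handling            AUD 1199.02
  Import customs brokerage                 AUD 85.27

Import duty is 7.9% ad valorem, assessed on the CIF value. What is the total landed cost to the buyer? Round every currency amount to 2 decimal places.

CIF: the seller pays costs through ocean freight and marine insurance to the destination port.
Already in the invoice (seller's account under CIF): export clearance, origin terminal, insurance — exclude.
The CIF price already equals the CIF value: 123020.90
Import duty = 123020.90 × 7.9% = 9718.65
Buyer bears: destination terminal 1199.02 + brokerage 85.27 + duty 9718.65 = 11002.94
Landed cost = invoice 123020.90 + 11002.94 = 134023.84

Total landed cost: AUD 134023.84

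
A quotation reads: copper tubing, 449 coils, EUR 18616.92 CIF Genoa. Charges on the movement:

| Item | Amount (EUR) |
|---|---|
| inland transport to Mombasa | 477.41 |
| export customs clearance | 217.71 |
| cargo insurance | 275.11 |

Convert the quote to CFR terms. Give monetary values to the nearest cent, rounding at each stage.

CFR price: EUR 18341.81

Not relevant to the conversion: export clearance, inland to port — on the seller under both CIF and CFR; already in the CIF price and stays in the CFR price.
From CIF to CFR, the seller no longer bears: insurance.
CFR price = 18616.92 − 275.11 = 18341.81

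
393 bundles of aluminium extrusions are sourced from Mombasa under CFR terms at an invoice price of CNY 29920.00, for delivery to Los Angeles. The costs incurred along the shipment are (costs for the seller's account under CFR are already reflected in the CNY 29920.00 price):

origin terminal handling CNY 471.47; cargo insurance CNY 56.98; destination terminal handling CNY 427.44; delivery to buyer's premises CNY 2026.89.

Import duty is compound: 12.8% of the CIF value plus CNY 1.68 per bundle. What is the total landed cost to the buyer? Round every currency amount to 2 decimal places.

Total landed cost: CNY 36928.60

CFR: the seller pays costs through ocean freight to the destination port, but not insurance.
Already in the invoice (seller's account under CFR): origin terminal — exclude.
CIF value = CFR price + insurance = 29920.00 + 56.98 = 29976.98
Ad valorem component: 29976.98 × 12.8% = 3837.05
Specific component: 393 × 1.68 = 660.24
Import duty = 3837.05 + 660.24 = 4497.29
Buyer bears: insurance 56.98 + destination terminal 427.44 + delivery 2026.89 + duty 4497.29 = 7008.60
Landed cost = invoice 29920.00 + 7008.60 = 36928.60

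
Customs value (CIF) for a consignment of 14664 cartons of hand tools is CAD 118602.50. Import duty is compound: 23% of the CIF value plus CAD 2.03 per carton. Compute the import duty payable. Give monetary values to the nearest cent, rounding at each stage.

Ad valorem component: 118602.50 × 23% = 27278.58
Specific component: 14664 × 2.03 = 29767.92
Import duty = 27278.58 + 29767.92 = 57046.50

Import duty: CAD 57046.50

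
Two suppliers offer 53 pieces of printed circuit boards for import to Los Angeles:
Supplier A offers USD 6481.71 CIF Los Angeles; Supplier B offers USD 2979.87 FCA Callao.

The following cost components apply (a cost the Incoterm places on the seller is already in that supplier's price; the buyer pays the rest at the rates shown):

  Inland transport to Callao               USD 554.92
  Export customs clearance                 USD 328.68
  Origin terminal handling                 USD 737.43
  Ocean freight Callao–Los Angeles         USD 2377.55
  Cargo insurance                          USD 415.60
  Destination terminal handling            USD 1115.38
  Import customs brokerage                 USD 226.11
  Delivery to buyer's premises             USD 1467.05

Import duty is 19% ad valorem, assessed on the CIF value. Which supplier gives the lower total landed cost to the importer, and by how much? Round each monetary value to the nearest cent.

Supplier A (CIF):
The CIF price already equals the CIF value: 6481.71
Import duty = 6481.71 × 19% = 1231.52
Buyer bears (A): 1115.38 + 226.11 + 1467.05 = 2808.54
Landed cost (A) = invoice 6481.71 + 2808.54 + duty 1231.52 = 10521.77
Supplier B (FCA):
CIF value = FCA price + origin terminal + freight + insurance = 2979.87 + 737.43 + 2377.55 + 415.60 = 6510.45
Import duty = 6510.45 × 19% = 1236.99
Buyer bears (B): 737.43 + 2377.55 + 415.60 + 1115.38 + 226.11 + 1467.05 = 6339.12
Landed cost (B) = invoice 2979.87 + 6339.12 + duty 1236.99 = 10555.98
Difference = |10521.77 − 10555.98| = 34.21

Supplier A is cheaper by USD 34.21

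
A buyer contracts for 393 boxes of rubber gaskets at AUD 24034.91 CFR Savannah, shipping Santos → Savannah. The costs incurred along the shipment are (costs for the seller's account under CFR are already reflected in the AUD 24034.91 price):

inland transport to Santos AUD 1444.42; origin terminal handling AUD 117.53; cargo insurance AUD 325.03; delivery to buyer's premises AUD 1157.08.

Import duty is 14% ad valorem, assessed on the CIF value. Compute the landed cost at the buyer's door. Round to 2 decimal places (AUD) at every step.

CFR: the seller pays costs through ocean freight to the destination port, but not insurance.
Already in the invoice (seller's account under CFR): inland to port, origin terminal — exclude.
CIF value = CFR price + insurance = 24034.91 + 325.03 = 24359.94
Import duty = 24359.94 × 14% = 3410.39
Buyer bears: insurance 325.03 + delivery 1157.08 + duty 3410.39 = 4892.50
Landed cost = invoice 24034.91 + 4892.50 = 28927.41

Total landed cost: AUD 28927.41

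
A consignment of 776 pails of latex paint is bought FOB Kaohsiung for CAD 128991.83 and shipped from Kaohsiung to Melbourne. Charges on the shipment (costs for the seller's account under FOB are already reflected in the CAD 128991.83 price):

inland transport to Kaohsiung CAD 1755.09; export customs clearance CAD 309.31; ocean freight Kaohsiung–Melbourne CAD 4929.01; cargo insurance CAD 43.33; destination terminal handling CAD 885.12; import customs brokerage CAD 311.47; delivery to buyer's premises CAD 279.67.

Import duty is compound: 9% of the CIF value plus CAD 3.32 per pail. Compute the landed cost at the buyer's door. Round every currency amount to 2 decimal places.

Total landed cost: CAD 150073.53

FOB: the seller bears costs until goods are on board at the origin port; the buyer bears freight, insurance and all costs thereafter.
Already in the invoice (seller's account under FOB): inland to port, export clearance — exclude.
CIF value = FOB price + freight + insurance = 128991.83 + 4929.01 + 43.33 = 133964.17
Ad valorem component: 133964.17 × 9% = 12056.78
Specific component: 776 × 3.32 = 2576.32
Import duty = 12056.78 + 2576.32 = 14633.10
Buyer bears: freight 4929.01 + insurance 43.33 + destination terminal 885.12 + brokerage 311.47 + delivery 279.67 + duty 14633.10 = 21081.70
Landed cost = invoice 128991.83 + 21081.70 = 150073.53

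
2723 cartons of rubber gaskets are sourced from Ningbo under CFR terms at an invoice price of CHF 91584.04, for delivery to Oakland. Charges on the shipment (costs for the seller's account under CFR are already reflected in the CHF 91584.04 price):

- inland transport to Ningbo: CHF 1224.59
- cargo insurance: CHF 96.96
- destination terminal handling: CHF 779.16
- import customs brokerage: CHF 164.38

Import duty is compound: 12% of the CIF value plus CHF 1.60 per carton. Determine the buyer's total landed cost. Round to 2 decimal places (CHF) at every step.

Total landed cost: CHF 107983.06

CFR: the seller pays costs through ocean freight to the destination port, but not insurance.
Already in the invoice (seller's account under CFR): inland to port — exclude.
CIF value = CFR price + insurance = 91584.04 + 96.96 = 91681.00
Ad valorem component: 91681.00 × 12% = 11001.72
Specific component: 2723 × 1.60 = 4356.80
Import duty = 11001.72 + 4356.80 = 15358.52
Buyer bears: insurance 96.96 + destination terminal 779.16 + brokerage 164.38 + duty 15358.52 = 16399.02
Landed cost = invoice 91584.04 + 16399.02 = 107983.06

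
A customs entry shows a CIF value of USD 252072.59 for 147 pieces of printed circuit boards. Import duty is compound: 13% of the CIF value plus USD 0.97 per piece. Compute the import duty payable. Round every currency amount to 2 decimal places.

Ad valorem component: 252072.59 × 13% = 32769.44
Specific component: 147 × 0.97 = 142.59
Import duty = 32769.44 + 142.59 = 32912.03

Import duty: USD 32912.03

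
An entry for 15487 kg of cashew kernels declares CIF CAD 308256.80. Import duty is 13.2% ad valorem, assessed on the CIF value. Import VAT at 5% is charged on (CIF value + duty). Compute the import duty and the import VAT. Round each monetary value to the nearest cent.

Import duty = 308256.80 × 13.2% = 40689.90
VAT base = CIF + duty = 308256.80 + 40689.90 = 348946.70
Import VAT = 348946.70 × 5% = 17447.34

Import duty: CAD 40689.90; import VAT: CAD 17447.34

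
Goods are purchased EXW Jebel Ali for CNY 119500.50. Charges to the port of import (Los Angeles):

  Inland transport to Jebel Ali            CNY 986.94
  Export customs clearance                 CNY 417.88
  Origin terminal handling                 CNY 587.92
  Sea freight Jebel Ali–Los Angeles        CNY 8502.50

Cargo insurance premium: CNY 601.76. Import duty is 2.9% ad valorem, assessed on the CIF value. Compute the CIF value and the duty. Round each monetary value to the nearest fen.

CIF = EXW price + pre-shipment costs + freight + insurance
CIF = 119500.50 + 986.94 + 417.88 + 587.92 + 8502.50 + 601.76 = 130597.50
Import duty = 130597.50 × 2.9% = 3787.33

CIF value: CNY 130597.50; import duty: CNY 3787.33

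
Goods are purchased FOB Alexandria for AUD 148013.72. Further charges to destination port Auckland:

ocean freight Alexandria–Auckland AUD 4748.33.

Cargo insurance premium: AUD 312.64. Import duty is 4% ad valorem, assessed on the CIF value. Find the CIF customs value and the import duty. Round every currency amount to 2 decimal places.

CIF value: AUD 153074.69; import duty: AUD 6122.99

CIF = FOB price + freight + insurance
CIF = 148013.72 + 4748.33 + 312.64 = 153074.69
Import duty = 153074.69 × 4% = 6122.99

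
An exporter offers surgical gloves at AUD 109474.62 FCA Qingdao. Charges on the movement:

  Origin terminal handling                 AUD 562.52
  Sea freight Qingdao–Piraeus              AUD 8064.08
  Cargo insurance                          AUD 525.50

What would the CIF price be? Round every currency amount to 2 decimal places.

From FCA to CIF, the seller additionally bears: origin terminal, freight, insurance.
CIF price = 109474.62 + 562.52 + 8064.08 + 525.50 = 118626.72

CIF price: AUD 118626.72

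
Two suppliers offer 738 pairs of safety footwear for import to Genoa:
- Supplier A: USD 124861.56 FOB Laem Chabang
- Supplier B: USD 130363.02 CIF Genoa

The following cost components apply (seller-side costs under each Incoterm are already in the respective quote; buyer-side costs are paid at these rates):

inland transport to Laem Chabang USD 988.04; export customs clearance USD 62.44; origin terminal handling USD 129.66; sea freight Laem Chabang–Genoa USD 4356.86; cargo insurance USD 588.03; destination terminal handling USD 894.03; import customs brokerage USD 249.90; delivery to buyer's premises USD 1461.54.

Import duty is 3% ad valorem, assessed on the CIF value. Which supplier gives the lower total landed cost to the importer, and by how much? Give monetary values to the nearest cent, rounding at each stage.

Supplier A (FOB):
CIF value = FOB price + freight + insurance = 124861.56 + 4356.86 + 588.03 = 129806.45
Import duty = 129806.45 × 3% = 3894.19
Buyer bears (A): 4356.86 + 588.03 + 894.03 + 249.90 + 1461.54 = 7550.36
Landed cost (A) = invoice 124861.56 + 7550.36 + duty 3894.19 = 136306.11
Supplier B (CIF):
The CIF price already equals the CIF value: 130363.02
Import duty = 130363.02 × 3% = 3910.89
Buyer bears (B): 894.03 + 249.90 + 1461.54 = 2605.47
Landed cost (B) = invoice 130363.02 + 2605.47 + duty 3910.89 = 136879.38
Difference = |136306.11 − 136879.38| = 573.27

Supplier A is cheaper by USD 573.27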